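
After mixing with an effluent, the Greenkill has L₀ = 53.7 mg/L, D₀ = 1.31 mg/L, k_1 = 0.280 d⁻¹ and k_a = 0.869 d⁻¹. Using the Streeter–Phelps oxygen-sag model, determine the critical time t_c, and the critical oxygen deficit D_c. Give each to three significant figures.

t_c = [1/(k_a−k_1)] ln[(k_a/k_1)(1 − D₀(k_a−k_1)/(k_1 L₀))]
= [1/(0.869−0.280)] ln[(0.869/0.280)(1 − 1.31×0.5890/(0.280×53.7))]
= (1/0.5890) ln[3.104 × 0.9487] = 1.698 × ln(2.944) = 1.698 × 1.080 = 1.833 d.
D_c = (k_1/k_a) L₀ e^(−k_1 t_c) = (0.280/0.869) × 53.7 × e^(−0.280×1.833) = 0.3222 × 53.7 × 0.5985 = 10.36 mg/L.

t_c ≈ 1.83 d; D_c ≈ 10.4 mg/L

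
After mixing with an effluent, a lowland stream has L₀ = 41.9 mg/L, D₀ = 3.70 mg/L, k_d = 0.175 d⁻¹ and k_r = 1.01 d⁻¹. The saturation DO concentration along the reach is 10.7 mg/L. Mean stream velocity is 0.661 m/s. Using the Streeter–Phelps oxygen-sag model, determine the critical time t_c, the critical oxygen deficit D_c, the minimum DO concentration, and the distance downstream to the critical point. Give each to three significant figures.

t_c ≈ 1.44 d; D_c ≈ 5.64 mg/L; min DO ≈ 5.06 mg/L; x_c ≈ 82.5 km

At the critical point dD/dt = 0, so k_d L₀ e^(−k_d t) = k_r D. Substituting D(t) from the Streeter–Phelps equation and solving for t gives
t_c = ln[(k_r/k_d)(1 − D₀(k_r−k_d)/(k_d L₀))] / (k_r−k_d).
Here k_r−k_d = 0.8350 d⁻¹ and 1 − D₀(k_r−k_d)/(k_d L₀) = 1 − 3.70×0.8350/(0.175×41.9) = 0.5787, so
t_c = ln(5.771 × 0.5787) / 0.8350 = 1.206 / 0.8350 = 1.444 d.
L(t_c) = L₀ e^(−k_d t_c) = 41.9 × 0.7767 = 32.54 mg/L, and at the critical point k_r D_c = k_d L, so D_c = (0.175/1.01) × 32.54 = 5.639 mg/L.
Minimum DO = C_s − D_c = 10.7 − 5.639 = 5.061 mg/L.
x_c = v t_c = 0.661 m/s × 1.444 d × 86400 s/d = 82480 m ≈ 82.5 km.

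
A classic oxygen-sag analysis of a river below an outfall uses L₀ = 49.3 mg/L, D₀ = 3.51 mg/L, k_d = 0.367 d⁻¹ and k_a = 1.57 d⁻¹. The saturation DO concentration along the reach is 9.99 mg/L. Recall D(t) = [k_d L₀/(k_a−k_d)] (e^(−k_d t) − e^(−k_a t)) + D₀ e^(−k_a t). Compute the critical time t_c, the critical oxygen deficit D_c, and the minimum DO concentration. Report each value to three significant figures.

t_c ≈ 0.987 d; D_c ≈ 8.02 mg/L; min DO ≈ 1.97 mg/L

At the critical point dD/dt = 0, so k_d L₀ e^(−k_d t) = k_a D. Substituting D(t) from the Streeter–Phelps equation and solving for t gives
t_c = ln[(k_a/k_d)(1 − D₀(k_a−k_d)/(k_d L₀))] / (k_a−k_d).
Here k_a−k_d = 1.203 d⁻¹ and 1 − D₀(k_a−k_d)/(k_d L₀) = 1 − 3.51×1.203/(0.367×49.3) = 0.7666, so
t_c = ln(4.278 × 0.7666) / 1.203 = 1.188 / 1.203 = 0.9873 d.
L(t_c) = L₀ e^(−k_d t_c) = 49.3 × 0.6960 = 34.32 mg/L, and at the critical point k_a D_c = k_d L, so D_c = (0.367/1.57) × 34.32 = 8.021 mg/L.
Minimum DO = C_s − D_c = 9.99 − 8.021 = 1.969 mg/L.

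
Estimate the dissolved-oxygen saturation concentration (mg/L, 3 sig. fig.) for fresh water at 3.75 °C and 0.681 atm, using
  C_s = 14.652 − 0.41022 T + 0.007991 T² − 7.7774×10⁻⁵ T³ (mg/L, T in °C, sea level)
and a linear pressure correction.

At sea level: C_s = 14.652 − 0.41022×3.75 + 0.007991×3.75² − 7.7774×10⁻⁵×3.75³ = 13.22 mg/L.
Pressure correction: C_s' = 13.22 × 0.681 = 9.004 mg/L.

C_s ≈ 9.00 mg/L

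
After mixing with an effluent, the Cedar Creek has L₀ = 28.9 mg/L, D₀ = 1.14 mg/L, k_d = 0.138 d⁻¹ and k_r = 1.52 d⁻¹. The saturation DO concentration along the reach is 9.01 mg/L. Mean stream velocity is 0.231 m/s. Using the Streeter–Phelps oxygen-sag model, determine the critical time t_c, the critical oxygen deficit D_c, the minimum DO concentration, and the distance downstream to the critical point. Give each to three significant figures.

t_c = [1/(k_r−k_d)] ln[(k_r/k_d)(1 − D₀(k_r−k_d)/(k_d L₀))]
= [1/(1.52−0.138)] ln[(1.52/0.138)(1 − 1.14×1.382/(0.138×28.9))]
= (1/1.382) ln[11.01 × 0.6050] = 0.7236 × ln(6.663) = 0.7236 × 1.897 = 1.372 d.
D_c = (k_d/k_r) L₀ e^(−k_d t_c) = (0.138/1.52) × 28.9 × e^(−0.138×1.372) = 0.09079 × 28.9 × 0.8275 = 2.171 mg/L.
Minimum DO = C_s − D_c = 9.01 − 2.171 = 6.839 mg/L.
x_c = v t_c = 0.231 m/s × 1.372 d × 86400 s/d = 27390 m ≈ 27.4 km.

t_c ≈ 1.37 d; D_c ≈ 2.17 mg/L; min DO ≈ 6.84 mg/L; x_c ≈ 27.4 km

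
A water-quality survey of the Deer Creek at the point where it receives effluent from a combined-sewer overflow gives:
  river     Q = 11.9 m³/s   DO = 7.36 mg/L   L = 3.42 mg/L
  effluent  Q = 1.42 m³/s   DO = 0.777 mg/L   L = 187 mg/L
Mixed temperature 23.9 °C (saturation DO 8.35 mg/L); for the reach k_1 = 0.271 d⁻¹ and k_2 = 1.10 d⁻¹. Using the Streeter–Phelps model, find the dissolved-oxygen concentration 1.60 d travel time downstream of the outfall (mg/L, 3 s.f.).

Mixed DO = (11.9×7.36 + 1.42×0.777)/(11.9+1.42) = 88.69/13.32 = 6.658 mg/L.
Mixed L₀ = (11.9×3.42 + 1.42×187)/(13.32) = 306.2/13.32 = 22.99 mg/L.
Initial deficit D₀ = C_s − DO₀ = 8.35 − 6.658 = 1.692 mg/L.
D(1.60) = [0.271×22.99/(1.10−0.271)](e^(−0.271×1.60) − e^(−1.10×1.60)) + 1.692 e^(−1.10×1.60)
= 7.516 × (0.6482 − 0.1720) + 1.692 × 0.1720 = 3.869 mg/L.
DO = 8.35 − 3.869 = 4.481 mg/L.

DO ≈ 4.48 mg/L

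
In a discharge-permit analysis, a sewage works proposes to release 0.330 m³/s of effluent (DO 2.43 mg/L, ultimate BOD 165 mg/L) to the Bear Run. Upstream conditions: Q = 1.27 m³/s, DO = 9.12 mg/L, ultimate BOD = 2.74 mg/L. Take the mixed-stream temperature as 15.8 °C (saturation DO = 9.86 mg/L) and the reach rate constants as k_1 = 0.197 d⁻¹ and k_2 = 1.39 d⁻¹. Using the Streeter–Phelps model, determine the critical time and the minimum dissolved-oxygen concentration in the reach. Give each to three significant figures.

t_c ≈ 1.27 d; minimum DO ≈ 5.87 mg/L

Mixed DO = (1.27×9.12 + 0.330×2.43)/(1.27+0.330) = 12.38/1.600 = 7.740 mg/L.
Mixed L₀ = (1.27×2.74 + 0.330×165)/(1.600) = 57.93/1.600 = 36.21 mg/L.
Initial deficit D₀ = C_s − DO₀ = 9.86 − 7.740 = 2.120 mg/L.
t_c = (1/1.193) ln[(1.39/0.197)(1 − 2.120×1.193/(0.197×36.21))] = 0.8382 × ln(4.554) = 1.271 d.
D_c = (0.197/1.39) × 36.21 × e^(−0.197×1.271) = 0.1417 × 36.21 × 0.7785 = 3.995 mg/L.
Minimum DO = 9.86 − 3.995 = 5.865 mg/L.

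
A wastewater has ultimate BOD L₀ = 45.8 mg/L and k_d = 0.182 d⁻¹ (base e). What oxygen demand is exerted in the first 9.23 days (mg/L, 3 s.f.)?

y ≈ 37.3 mg/L

y_t = L₀(1 − e^(−k_d t)) = 45.8 × (1 − e^(−0.182×9.23))
= 45.8 × (1 − 0.1864) = 45.8 × 0.8136 = 37.26 mg/L.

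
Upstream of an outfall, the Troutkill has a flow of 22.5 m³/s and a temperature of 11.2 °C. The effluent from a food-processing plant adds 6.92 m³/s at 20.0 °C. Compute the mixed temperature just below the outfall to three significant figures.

13.3 °C

Flow-weighted mixing: C = (Q_r C_r + Q_w C_w)/(Q_r + Q_w)
= (22.5×11.2 + 6.92×20.0)/(22.5 + 6.92) = 390.4/29.42 = 13.27 °C.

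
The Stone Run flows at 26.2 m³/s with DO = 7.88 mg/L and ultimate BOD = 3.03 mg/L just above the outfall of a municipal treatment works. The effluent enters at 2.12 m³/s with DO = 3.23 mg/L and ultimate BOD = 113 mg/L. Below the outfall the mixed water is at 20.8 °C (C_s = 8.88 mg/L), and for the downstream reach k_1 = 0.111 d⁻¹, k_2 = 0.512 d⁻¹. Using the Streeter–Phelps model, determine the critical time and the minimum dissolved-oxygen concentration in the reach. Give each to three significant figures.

Mixed DO = (26.2×7.88 + 2.12×3.23)/(26.2+2.12) = 213.3/28.32 = 7.532 mg/L.
Mixed L₀ = (26.2×3.03 + 2.12×113)/(28.32) = 318.9/28.32 = 11.26 mg/L.
Initial deficit D₀ = C_s − DO₀ = 8.88 − 7.532 = 1.348 mg/L.
t_c = (1/0.4010) ln[(0.512/0.111)(1 − 1.348×0.4010/(0.111×11.26))] = 2.494 × ln(2.618) = 2.400 d.
D_c = (0.111/0.512) × 11.26 × e^(−0.111×2.400) = 0.2168 × 11.26 × 0.7661 = 1.871 mg/L.
Minimum DO = 8.88 − 1.871 = 7.009 mg/L.

t_c ≈ 2.40 d; minimum DO ≈ 7.01 mg/L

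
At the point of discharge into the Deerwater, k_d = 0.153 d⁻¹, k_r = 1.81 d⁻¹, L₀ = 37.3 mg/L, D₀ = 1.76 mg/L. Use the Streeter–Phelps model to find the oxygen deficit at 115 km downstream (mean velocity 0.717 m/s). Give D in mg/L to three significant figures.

Travel time t = x/v = 115 km / (0.717 m/s) = 115000 m / 0.717 m/s = 160400 s = 1.856 d.
k_d L₀/(k_r−k_d) = 0.153×37.3/(1.81−0.153) = 5.707/1.657 = 3.444 mg/L.
e^(−k_d t) = e^(−0.153×1.856) = 0.7527; e^(−k_r t) = e^(−1.81×1.856) = 0.03473.
D = 3.444 × (0.7527 − 0.03473) + 1.76 × 0.03473 = 2.473 + 0.06113 = 2.534 mg/L.

D ≈ 2.53 mg/L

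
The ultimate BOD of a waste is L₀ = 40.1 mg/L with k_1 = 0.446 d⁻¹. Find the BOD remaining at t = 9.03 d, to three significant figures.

L_t = L₀ e^(−k_1 t) = 40.1 × e^(−0.446×9.03) = 40.1 × 0.01782 = 0.7146 mg/L.

L ≈ 0.715 mg/L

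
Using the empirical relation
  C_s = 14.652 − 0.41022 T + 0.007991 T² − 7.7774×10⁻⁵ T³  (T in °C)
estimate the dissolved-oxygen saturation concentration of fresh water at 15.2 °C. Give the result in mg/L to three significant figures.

C_s ≈ 9.99 mg/L

C_s = 14.652 − 0.41022×15.2 + 0.007991×15.2² − 7.7774×10⁻⁵×15.2³ = 9.990 mg/L.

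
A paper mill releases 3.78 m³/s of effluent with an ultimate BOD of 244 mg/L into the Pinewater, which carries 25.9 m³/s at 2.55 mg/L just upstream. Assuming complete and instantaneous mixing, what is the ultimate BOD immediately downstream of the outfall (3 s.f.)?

Flow-weighted mixing: C = (Q_r C_r + Q_w C_w)/(Q_r + Q_w)
= (25.9×2.55 + 3.78×244)/(25.9 + 3.78) = 988.4/29.68 = 33.30 mg/L.

33.3 mg/L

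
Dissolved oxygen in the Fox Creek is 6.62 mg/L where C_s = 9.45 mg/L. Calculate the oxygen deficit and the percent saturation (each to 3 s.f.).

D = C_s − C = 9.45 − 6.62 = 2.83 mg/L.
% saturation = 6.62/9.45 × 100 = 70.1 %.

D ≈ 2.83 mg/L; 70.1 % saturation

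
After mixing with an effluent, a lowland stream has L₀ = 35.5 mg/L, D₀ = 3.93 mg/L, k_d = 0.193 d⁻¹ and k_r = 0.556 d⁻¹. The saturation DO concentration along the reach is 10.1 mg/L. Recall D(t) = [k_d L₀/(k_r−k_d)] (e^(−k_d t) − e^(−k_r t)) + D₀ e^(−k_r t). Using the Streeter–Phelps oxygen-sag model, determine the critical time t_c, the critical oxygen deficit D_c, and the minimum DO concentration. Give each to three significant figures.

t_c ≈ 2.27 d; D_c ≈ 7.95 mg/L; min DO ≈ 2.15 mg/L

t_c = [1/(k_r−k_d)] ln[(k_r/k_d)(1 − D₀(k_r−k_d)/(k_d L₀))]
= [1/(0.556−0.193)] ln[(0.556/0.193)(1 − 3.93×0.3630/(0.193×35.5))]
= (1/0.3630) ln[2.881 × 0.7918] = 2.755 × ln(2.281) = 2.755 × 0.8246 = 2.272 d.
L(t_c) = L₀ e^(−k_d t_c) = 35.5 × 0.6450 = 22.90 mg/L, and at the critical point k_r D_c = k_d L, so D_c = (0.193/0.556) × 22.90 = 7.949 mg/L.
Minimum DO = C_s − D_c = 10.1 − 7.949 = 2.151 mg/L.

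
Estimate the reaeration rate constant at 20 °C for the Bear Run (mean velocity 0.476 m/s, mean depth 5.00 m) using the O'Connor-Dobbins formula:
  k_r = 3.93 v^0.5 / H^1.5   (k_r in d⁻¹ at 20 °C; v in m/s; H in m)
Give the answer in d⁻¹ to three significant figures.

k_r = 3.93 × 0.476^0.5 / 5.00^1.5 = 3.93 × 0.6899 / 11.18 = 0.2425 d⁻¹.

k_r ≈ 0.243 d⁻¹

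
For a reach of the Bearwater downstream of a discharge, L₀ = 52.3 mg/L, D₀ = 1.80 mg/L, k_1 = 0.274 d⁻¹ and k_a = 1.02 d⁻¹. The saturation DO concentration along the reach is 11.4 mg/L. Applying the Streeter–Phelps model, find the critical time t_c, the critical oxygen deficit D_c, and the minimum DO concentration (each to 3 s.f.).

t_c ≈ 1.63 d; D_c ≈ 8.99 mg/L; min DO ≈ 2.41 mg/L

At the critical point dD/dt = 0, so k_1 L₀ e^(−k_1 t) = k_a D. Substituting D(t) from the Streeter–Phelps equation and solving for t gives
t_c = ln[(k_a/k_1)(1 − D₀(k_a−k_1)/(k_1 L₀))] / (k_a−k_1).
Here k_a−k_1 = 0.7460 d⁻¹ and 1 − D₀(k_a−k_1)/(k_1 L₀) = 1 − 1.80×0.7460/(0.274×52.3) = 0.9063, so
t_c = ln(3.723 × 0.9063) / 0.7460 = 1.216 / 0.7460 = 1.630 d.
L(t_c) = L₀ e^(−k_1 t_c) = 52.3 × 0.6398 = 33.46 mg/L, and at the critical point k_a D_c = k_1 L, so D_c = (0.274/1.02) × 33.46 = 8.988 mg/L.
Minimum DO = C_s − D_c = 11.4 − 8.988 = 2.412 mg/L.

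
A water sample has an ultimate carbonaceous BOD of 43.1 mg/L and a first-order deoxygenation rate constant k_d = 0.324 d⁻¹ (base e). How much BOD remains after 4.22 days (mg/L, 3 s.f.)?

L_t = L₀ e^(−k_d t) = 43.1 × e^(−0.324×4.22) = 43.1 × 0.2548 = 10.98 mg/L.

L ≈ 11.0 mg/L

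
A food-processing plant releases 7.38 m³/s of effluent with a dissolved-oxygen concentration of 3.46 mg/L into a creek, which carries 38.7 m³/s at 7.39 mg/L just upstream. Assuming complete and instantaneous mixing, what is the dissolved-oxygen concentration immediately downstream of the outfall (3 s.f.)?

6.76 mg/L

Flow-weighted mixing: C = (Q_r C_r + Q_w C_w)/(Q_r + Q_w)
= (38.7×7.39 + 7.38×3.46)/(38.7 + 7.38) = 311.5/46.08 = 6.761 mg/L.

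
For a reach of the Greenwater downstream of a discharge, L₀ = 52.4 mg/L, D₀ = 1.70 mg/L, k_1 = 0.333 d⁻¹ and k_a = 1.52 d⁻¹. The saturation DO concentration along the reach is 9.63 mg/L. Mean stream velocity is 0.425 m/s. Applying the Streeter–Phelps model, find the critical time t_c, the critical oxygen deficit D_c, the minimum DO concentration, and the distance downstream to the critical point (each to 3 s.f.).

t_c ≈ 1.18 d; D_c ≈ 7.76 mg/L; min DO ≈ 1.87 mg/L; x_c ≈ 43.2 km

With k_a/k_1 = 4.565 and 1 − D₀(k_a−k_1)/(k_1 L₀) = 0.8844,
t_c = ln(4.565 × 0.8844) / (1.52 − 0.333) = ln(4.037) / 1.187 = 1.395/1.187 = 1.176 d.
D_c = (k_1/k_a) L₀ e^(−k_1 t_c) = (0.333/1.52) × 52.4 × e^(−0.333×1.176) = 0.2191 × 52.4 × 0.6761 = 7.761 mg/L.
Minimum DO = C_s − D_c = 9.63 − 7.761 = 1.869 mg/L.
x_c = v t_c = 0.425 m/s × 1.176 d × 86400 s/d = 43170 m ≈ 43.2 km.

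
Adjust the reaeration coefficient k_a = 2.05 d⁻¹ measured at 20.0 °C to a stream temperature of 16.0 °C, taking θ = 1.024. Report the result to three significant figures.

k_a ≈ 1.86 d⁻¹

k_a(T₂) = k_a(T₁) · θ^(T₂−T₁) = 2.05 × 1.024^(16.0−20.0)
= 2.05 × 1.024^-4.00 = 2.05 × 0.9095 = 1.864 d⁻¹.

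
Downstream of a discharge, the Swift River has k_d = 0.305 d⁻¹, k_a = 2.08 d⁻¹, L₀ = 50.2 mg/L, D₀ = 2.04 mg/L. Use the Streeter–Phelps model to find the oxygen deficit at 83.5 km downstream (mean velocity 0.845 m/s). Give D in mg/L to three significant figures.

D ≈ 5.48 mg/L

Travel time t = x/v = 83.5 km / (0.845 m/s) = 83500 m / 0.845 m/s = 98820 s = 1.144 d.
k_d L₀/(k_a−k_d) = 0.305×50.2/(2.08−0.305) = 15.31/1.775 = 8.626 mg/L.
e^(−k_d t) = e^(−0.305×1.144) = 0.7055; e^(−k_a t) = e^(−2.08×1.144) = 0.09265.
D = 8.626 × (0.7055 − 0.09265) + 2.04 × 0.09265 = 5.286 + 0.1890 = 5.475 mg/L.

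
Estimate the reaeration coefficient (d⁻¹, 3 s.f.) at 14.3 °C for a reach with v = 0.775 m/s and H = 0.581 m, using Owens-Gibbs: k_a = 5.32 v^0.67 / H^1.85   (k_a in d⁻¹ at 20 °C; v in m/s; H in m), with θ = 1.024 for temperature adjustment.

k_a ≈ 10.7 d⁻¹

k_a(20) = 5.32 × 0.775^0.67 / 0.581^1.85 = 5.32 × 0.8430 / 0.3662 = 12.25 d⁻¹.
k_a(14.3) = 12.25 × 1.024^(14.3−20) = 12.25 × 0.8736 = 10.70 d⁻¹.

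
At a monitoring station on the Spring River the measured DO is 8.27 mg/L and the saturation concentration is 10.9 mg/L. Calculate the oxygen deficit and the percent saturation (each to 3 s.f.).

D ≈ 2.63 mg/L; 75.9 % saturation

D = C_s − C = 10.9 − 8.27 = 2.63 mg/L.
% saturation = 8.27/10.9 × 100 = 75.9 %.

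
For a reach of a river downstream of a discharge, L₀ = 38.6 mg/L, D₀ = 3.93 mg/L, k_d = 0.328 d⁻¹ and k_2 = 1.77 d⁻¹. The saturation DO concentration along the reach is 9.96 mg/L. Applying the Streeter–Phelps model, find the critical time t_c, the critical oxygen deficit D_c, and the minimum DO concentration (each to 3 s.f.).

t_c = [1/(k_2−k_d)] ln[(k_2/k_d)(1 − D₀(k_2−k_d)/(k_d L₀))]
= [1/(1.77−0.328)] ln[(1.77/0.328)(1 − 3.93×1.442/(0.328×38.6))]
= (1/1.442) ln[5.396 × 0.5524] = 0.6935 × ln(2.981) = 0.6935 × 1.092 = 0.7574 d.
L(t_c) = L₀ e^(−k_d t_c) = 38.6 × 0.7800 = 30.11 mg/L, and at the critical point k_2 D_c = k_d L, so D_c = (0.328/1.77) × 30.11 = 5.579 mg/L.
Minimum DO = C_s − D_c = 9.96 − 5.579 = 4.381 mg/L.

t_c ≈ 0.757 d; D_c ≈ 5.58 mg/L; min DO ≈ 4.38 mg/L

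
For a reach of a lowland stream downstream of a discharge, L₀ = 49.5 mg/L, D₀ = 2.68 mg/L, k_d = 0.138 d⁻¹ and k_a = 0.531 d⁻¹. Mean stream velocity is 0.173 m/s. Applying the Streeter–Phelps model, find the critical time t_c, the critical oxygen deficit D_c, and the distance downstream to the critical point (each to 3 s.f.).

t_c ≈ 3.00 d; D_c ≈ 8.50 mg/L; x_c ≈ 44.9 km

With k_a/k_d = 3.848 and 1 − D₀(k_a−k_d)/(k_d L₀) = 0.8458,
t_c = ln(3.848 × 0.8458) / (0.531 − 0.138) = ln(3.255) / 0.3930 = 1.180/0.3930 = 3.003 d.
L(t_c) = L₀ e^(−k_d t_c) = 49.5 × 0.6608 = 32.71 mg/L, and at the critical point k_a D_c = k_d L, so D_c = (0.138/0.531) × 32.71 = 8.500 mg/L.
x_c = v t_c = 0.173 m/s × 3.003 d × 86400 s/d = 44880 m ≈ 44.9 km.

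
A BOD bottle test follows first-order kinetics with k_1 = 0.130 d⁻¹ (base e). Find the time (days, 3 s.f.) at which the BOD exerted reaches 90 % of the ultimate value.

y/L₀ = 1 − e^(−k_1 t) = 0.90 ⇒ e^(−k_1 t) = 0.100
t = −ln(0.100) / 0.130 = 2.303 / 0.130 = 17.71 d.

t ≈ 17.7 d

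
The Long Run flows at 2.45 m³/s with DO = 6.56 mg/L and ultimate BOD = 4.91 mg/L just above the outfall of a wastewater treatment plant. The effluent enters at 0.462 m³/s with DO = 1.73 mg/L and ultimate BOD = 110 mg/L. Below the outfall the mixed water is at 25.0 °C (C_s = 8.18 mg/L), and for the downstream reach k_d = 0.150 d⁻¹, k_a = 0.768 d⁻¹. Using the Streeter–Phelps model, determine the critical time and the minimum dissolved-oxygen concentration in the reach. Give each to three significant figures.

t_c ≈ 1.66 d; minimum DO ≈ 4.89 mg/L

Mixed DO = (2.45×6.56 + 0.462×1.73)/(2.45+0.462) = 16.87/2.912 = 5.794 mg/L.
Mixed L₀ = (2.45×4.91 + 0.462×110)/(2.912) = 62.85/2.912 = 21.58 mg/L.
Initial deficit D₀ = C_s − DO₀ = 8.18 − 5.794 = 2.386 mg/L.
t_c = (1/0.6180) ln[(0.768/0.150)(1 − 2.386×0.6180/(0.150×21.58))] = 1.618 × ln(2.788) = 1.659 d.
D_c = (0.150/0.768) × 21.58 × e^(−0.150×1.659) = 0.1953 × 21.58 × 0.7797 = 3.287 mg/L.
Minimum DO = 8.18 − 3.287 = 4.893 mg/L.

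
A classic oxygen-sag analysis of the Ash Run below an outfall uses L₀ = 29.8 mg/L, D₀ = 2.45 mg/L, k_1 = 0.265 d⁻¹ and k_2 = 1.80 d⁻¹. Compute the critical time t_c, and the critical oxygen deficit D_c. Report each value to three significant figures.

With k_2/k_1 = 6.792 and 1 − D₀(k_2−k_1)/(k_1 L₀) = 0.5238,
t_c = ln(6.792 × 0.5238) / (1.80 − 0.265) = ln(3.558) / 1.535 = 1.269/1.535 = 0.8268 d.
D_c = (k_1/k_2) L₀ e^(−k_1 t_c) = (0.265/1.80) × 29.8 × e^(−0.265×0.8268) = 0.1472 × 29.8 × 0.8032 = 3.524 mg/L.

t_c ≈ 0.827 d; D_c ≈ 3.52 mg/L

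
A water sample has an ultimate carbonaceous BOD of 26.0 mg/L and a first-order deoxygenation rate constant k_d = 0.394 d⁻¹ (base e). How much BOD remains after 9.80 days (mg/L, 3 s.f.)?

L ≈ 0.547 mg/L

L_t = L₀ e^(−k_d t) = 26.0 × e^(−0.394×9.80) = 26.0 × 0.02104 = 0.5471 mg/L.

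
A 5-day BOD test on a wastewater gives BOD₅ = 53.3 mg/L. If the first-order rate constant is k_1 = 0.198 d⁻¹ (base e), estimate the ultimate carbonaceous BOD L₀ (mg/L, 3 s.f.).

BOD₅ = L₀(1 − e^(−5k_1)) ⇒ L₀ = BOD₅ / (1 − e^(−5×0.198))
= 53.3 / (1 − 0.3716) = 53.3 / 0.6284 = 84.82 mg/L.

L₀ ≈ 84.8 mg/L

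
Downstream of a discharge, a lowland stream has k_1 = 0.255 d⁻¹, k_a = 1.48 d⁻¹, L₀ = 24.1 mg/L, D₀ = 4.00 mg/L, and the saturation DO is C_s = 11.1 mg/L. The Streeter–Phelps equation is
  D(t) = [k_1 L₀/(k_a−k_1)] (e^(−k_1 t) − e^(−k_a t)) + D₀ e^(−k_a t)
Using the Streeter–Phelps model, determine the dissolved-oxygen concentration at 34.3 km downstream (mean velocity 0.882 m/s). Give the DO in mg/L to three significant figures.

DO ≈ 7.15 mg/L

Travel time t = x/v = 34.3 km / (0.882 m/s) = 34300 m / 0.882 m/s = 38890 s = 0.4501 d.
k_1 L₀/(k_a−k_1) = 0.255×24.1/(1.48−0.255) = 6.146/1.225 = 5.017 mg/L.
e^(−k_1 t) = e^(−0.255×0.4501) = 0.8916; e^(−k_a t) = e^(−1.48×0.4501) = 0.5137.
D = 5.017 × (0.8916 − 0.5137) + 4.00 × 0.5137 = 1.896 + 2.055 = 3.950 mg/L.
DO = C_s − D = 11.1 − 3.950 = 7.150 mg/L.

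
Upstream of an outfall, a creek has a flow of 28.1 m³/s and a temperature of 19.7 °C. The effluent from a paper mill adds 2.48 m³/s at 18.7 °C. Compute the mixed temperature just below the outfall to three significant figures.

Flow-weighted mixing: C = (Q_r C_r + Q_w C_w)/(Q_r + Q_w)
= (28.1×19.7 + 2.48×18.7)/(28.1 + 2.48) = 599.9/30.58 = 19.62 °C.

19.6 °C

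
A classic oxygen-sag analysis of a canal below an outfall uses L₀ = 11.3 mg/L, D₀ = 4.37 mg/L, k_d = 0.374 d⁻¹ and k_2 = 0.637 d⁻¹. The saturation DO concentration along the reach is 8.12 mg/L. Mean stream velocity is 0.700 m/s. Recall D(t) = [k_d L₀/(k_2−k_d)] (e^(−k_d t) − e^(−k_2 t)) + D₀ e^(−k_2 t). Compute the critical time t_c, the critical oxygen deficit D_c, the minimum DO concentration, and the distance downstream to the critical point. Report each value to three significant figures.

t_c ≈ 0.818 d; D_c ≈ 4.89 mg/L; min DO ≈ 3.23 mg/L; x_c ≈ 49.5 km

At the critical point dD/dt = 0, so k_d L₀ e^(−k_d t) = k_2 D. Substituting D(t) from the Streeter–Phelps equation and solving for t gives
t_c = ln[(k_2/k_d)(1 − D₀(k_2−k_d)/(k_d L₀))] / (k_2−k_d).
Here k_2−k_d = 0.2630 d⁻¹ and 1 − D₀(k_2−k_d)/(k_d L₀) = 1 − 4.37×0.2630/(0.374×11.3) = 0.7281, so
t_c = ln(1.703 × 0.7281) / 0.2630 = 0.2151 / 0.2630 = 0.8180 d.
L(t_c) = L₀ e^(−k_d t_c) = 11.3 × 0.7364 = 8.322 mg/L, and at the critical point k_2 D_c = k_d L, so D_c = (0.374/0.637) × 8.322 = 4.886 mg/L.
Minimum DO = C_s − D_c = 8.12 − 4.886 = 3.234 mg/L.
x_c = v t_c = 0.700 m/s × 0.8180 d × 86400 s/d = 49470 m ≈ 49.5 km.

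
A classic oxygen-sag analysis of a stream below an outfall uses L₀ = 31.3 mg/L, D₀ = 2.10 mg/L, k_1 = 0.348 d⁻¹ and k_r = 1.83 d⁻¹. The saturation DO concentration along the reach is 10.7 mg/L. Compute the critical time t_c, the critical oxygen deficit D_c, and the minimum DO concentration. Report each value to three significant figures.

t_c ≈ 0.893 d; D_c ≈ 4.36 mg/L; min DO ≈ 6.34 mg/L

At the critical point dD/dt = 0, so k_1 L₀ e^(−k_1 t) = k_r D. Substituting D(t) from the Streeter–Phelps equation and solving for t gives
t_c = ln[(k_r/k_1)(1 − D₀(k_r−k_1)/(k_1 L₀))] / (k_r−k_1).
Here k_r−k_1 = 1.482 d⁻¹ and 1 − D₀(k_r−k_1)/(k_1 L₀) = 1 − 2.10×1.482/(0.348×31.3) = 0.7143, so
t_c = ln(5.259 × 0.7143) / 1.482 = 1.323 / 1.482 = 0.8930 d.
L(t_c) = L₀ e^(−k_1 t_c) = 31.3 × 0.7329 = 22.94 mg/L, and at the critical point k_r D_c = k_1 L, so D_c = (0.348/1.83) × 22.94 = 4.362 mg/L.
Minimum DO = C_s − D_c = 10.7 − 4.362 = 6.338 mg/L.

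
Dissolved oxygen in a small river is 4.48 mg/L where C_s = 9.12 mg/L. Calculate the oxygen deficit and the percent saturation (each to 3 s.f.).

D = C_s − C = 9.12 − 4.48 = 4.64 mg/L.
% saturation = 4.48/9.12 × 100 = 49.1 %.

D ≈ 4.64 mg/L; 49.1 % saturation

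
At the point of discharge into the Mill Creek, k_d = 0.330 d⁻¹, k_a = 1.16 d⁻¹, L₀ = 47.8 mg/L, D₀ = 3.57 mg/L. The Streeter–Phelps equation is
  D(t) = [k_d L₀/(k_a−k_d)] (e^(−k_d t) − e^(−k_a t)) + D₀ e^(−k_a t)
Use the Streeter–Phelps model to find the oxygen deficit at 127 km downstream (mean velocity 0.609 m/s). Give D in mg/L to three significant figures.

D ≈ 7.63 mg/L

Travel time t = x/v = 127 km / (0.609 m/s) = 127000 m / 0.609 m/s = 208500 s = 2.414 d.
k_d L₀/(k_a−k_d) = 0.330×47.8/(1.16−0.330) = 15.77/0.8300 = 19.00 mg/L.
e^(−k_d t) = e^(−0.330×2.414) = 0.4509; e^(−k_a t) = e^(−1.16×2.414) = 0.06082.
D = 19.00 × (0.4509 − 0.06082) + 3.57 × 0.06082 = 7.413 + 0.2171 = 7.631 mg/L.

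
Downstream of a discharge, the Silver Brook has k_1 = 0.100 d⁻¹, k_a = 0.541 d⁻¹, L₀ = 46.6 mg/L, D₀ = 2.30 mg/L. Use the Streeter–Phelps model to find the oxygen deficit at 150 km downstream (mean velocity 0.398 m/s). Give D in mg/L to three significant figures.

Travel time t = x/v = 150 km / (0.398 m/s) = 150000 m / 0.398 m/s = 376900 s = 4.362 d.
k_1 L₀/(k_a−k_1) = 0.100×46.6/(0.541−0.100) = 4.660/0.4410 = 10.57 mg/L.
e^(−k_1 t) = e^(−0.100×4.362) = 0.6465; e^(−k_a t) = e^(−0.541×4.362) = 0.09443.
D = 10.57 × (0.6465 − 0.09443) + 2.30 × 0.09443 = 5.833 + 0.2172 = 6.051 mg/L.

D ≈ 6.05 mg/L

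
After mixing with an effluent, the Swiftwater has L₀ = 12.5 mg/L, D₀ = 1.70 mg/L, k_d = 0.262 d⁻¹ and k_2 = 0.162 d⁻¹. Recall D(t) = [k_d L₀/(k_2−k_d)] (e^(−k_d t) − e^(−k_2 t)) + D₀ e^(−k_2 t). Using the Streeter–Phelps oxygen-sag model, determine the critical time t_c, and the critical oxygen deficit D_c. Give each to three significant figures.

t_c ≈ 4.30 d; D_c ≈ 6.55 mg/L

t_c = [1/(k_2−k_d)] ln[(k_2/k_d)(1 − D₀(k_2−k_d)/(k_d L₀))]
= [1/(0.162−0.262)] ln[(0.162/0.262)(1 − 1.70×-0.1000/(0.262×12.5))]
= (1/-0.1000) ln[0.6183 × 1.052] = -10.00 × ln(0.6504) = -10.00 × -0.4301 = 4.301 d.
D_c = (k_d/k_2) L₀ e^(−k_d t_c) = (0.262/0.162) × 12.5 × e^(−0.262×4.301) = 1.617 × 12.5 × 0.3240 = 6.550 mg/L.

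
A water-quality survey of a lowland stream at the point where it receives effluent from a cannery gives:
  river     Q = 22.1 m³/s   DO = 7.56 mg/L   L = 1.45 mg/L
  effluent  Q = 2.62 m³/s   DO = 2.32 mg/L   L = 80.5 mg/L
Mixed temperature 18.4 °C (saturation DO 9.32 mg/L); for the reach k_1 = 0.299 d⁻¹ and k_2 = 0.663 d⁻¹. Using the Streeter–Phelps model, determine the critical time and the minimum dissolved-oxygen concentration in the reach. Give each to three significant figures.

t_c ≈ 1.26 d; minimum DO ≈ 6.28 mg/L

Mixed DO = (22.1×7.56 + 2.62×2.32)/(22.1+2.62) = 173.2/24.72 = 7.005 mg/L.
Mixed L₀ = (22.1×1.45 + 2.62×80.5)/(24.72) = 243.0/24.72 = 9.828 mg/L.
Initial deficit D₀ = C_s − DO₀ = 9.32 − 7.005 = 2.315 mg/L.
t_c = (1/0.3640) ln[(0.663/0.299)(1 − 2.315×0.3640/(0.299×9.828))] = 2.747 × ln(1.581) = 1.259 d.
D_c = (0.299/0.663) × 9.828 × e^(−0.299×1.259) = 0.4510 × 9.828 × 0.6863 = 3.042 mg/L.
Minimum DO = 9.32 − 3.042 = 6.278 mg/L.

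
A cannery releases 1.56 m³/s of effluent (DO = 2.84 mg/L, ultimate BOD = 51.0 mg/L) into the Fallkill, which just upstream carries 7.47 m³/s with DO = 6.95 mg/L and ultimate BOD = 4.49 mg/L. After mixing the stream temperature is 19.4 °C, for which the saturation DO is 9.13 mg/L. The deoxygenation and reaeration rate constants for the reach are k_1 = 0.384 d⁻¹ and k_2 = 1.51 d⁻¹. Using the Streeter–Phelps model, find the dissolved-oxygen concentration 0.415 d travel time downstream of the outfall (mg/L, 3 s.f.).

DO ≈ 6.23 mg/L

Mixed DO = (7.47×6.95 + 1.56×2.84)/(7.47+1.56) = 56.35/9.030 = 6.240 mg/L.
Mixed L₀ = (7.47×4.49 + 1.56×51.0)/(9.030) = 113.1/9.030 = 12.52 mg/L.
Initial deficit D₀ = C_s − DO₀ = 9.13 − 6.240 = 2.890 mg/L.
D(0.415) = [0.384×12.52/(1.51−0.384)](e^(−0.384×0.415) − e^(−1.51×0.415)) + 2.890 e^(−1.51×0.415)
= 4.271 × (0.8527 − 0.5344) + 2.890 × 0.5344 = 2.904 mg/L.
DO = 9.13 − 2.904 = 6.226 mg/L.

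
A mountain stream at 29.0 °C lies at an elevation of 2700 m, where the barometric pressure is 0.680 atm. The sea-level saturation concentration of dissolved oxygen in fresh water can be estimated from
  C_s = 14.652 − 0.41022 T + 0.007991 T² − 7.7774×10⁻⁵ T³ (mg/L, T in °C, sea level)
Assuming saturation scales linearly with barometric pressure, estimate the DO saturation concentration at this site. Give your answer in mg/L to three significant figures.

C_s ≈ 5.15 mg/L

At sea level: C_s = 14.652 − 0.41022×29.0 + 0.007991×29.0² − 7.7774×10⁻⁵×29.0³ = 7.579 mg/L.
Pressure correction: C_s' = 7.579 × 0.680 = 5.154 mg/L.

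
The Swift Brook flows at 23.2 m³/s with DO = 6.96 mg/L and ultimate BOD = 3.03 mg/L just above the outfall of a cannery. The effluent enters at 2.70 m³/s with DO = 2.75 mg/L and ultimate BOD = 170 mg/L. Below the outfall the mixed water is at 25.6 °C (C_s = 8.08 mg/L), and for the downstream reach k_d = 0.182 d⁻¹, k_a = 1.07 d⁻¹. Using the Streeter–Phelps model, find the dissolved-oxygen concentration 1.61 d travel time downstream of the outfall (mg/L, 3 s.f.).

DO ≈ 5.42 mg/L

Mixed DO = (23.2×6.96 + 2.70×2.75)/(23.2+2.70) = 168.9/25.90 = 6.521 mg/L.
Mixed L₀ = (23.2×3.03 + 2.70×170)/(25.90) = 529.3/25.90 = 20.44 mg/L.
Initial deficit D₀ = C_s − DO₀ = 8.08 − 6.521 = 1.559 mg/L.
D(1.61) = [0.182×20.44/(1.07−0.182)](e^(−0.182×1.61) − e^(−1.07×1.61)) + 1.559 e^(−1.07×1.61)
= 4.188 × (0.7460 − 0.1786) + 1.559 × 0.1786 = 2.655 mg/L.
DO = 8.08 − 2.655 = 5.425 mg/L.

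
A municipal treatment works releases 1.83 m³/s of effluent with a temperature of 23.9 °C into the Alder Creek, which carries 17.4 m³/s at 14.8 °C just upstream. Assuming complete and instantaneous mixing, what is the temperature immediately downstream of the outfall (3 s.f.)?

15.7 °C

Flow-weighted mixing: C = (Q_r C_r + Q_w C_w)/(Q_r + Q_w)
= (17.4×14.8 + 1.83×23.9)/(17.4 + 1.83) = 301.3/19.23 = 15.67 °C.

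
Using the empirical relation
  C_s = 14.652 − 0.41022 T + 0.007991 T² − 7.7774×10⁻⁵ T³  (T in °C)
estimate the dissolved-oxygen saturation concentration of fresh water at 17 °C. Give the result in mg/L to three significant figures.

C_s = 14.652 − 0.41022×17 + 0.007991×17² − 7.7774×10⁻⁵×17³ = 9.606 mg/L.

C_s ≈ 9.61 mg/L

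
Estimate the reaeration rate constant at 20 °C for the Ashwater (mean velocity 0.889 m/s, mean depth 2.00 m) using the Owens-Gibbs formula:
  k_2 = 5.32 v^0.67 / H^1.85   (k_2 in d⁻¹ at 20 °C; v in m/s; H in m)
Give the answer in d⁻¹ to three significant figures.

k_2 ≈ 1.36 d⁻¹

k_2 = 5.32 × 0.889^0.67 / 2.00^1.85 = 5.32 × 0.9242 / 3.605 = 1.364 d⁻¹.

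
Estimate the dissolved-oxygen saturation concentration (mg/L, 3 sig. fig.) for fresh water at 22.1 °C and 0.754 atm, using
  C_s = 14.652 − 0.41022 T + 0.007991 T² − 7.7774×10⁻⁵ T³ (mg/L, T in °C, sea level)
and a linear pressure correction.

C_s ≈ 6.52 mg/L

At sea level: C_s = 14.652 − 0.41022×22.1 + 0.007991×22.1² − 7.7774×10⁻⁵×22.1³ = 8.650 mg/L.
Pressure correction: C_s' = 8.650 × 0.754 = 6.522 mg/L.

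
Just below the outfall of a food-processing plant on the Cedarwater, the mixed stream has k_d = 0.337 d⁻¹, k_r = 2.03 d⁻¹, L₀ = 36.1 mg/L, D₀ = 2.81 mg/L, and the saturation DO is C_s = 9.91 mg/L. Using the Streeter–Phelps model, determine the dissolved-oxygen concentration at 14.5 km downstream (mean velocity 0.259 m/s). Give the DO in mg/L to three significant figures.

Travel time t = x/v = 14.5 km / (0.259 m/s) = 14500 m / 0.259 m/s = 55980 s = 0.6480 d.
k_d L₀/(k_r−k_d) = 0.337×36.1/(2.03−0.337) = 12.17/1.693 = 7.186 mg/L.
e^(−k_d t) = e^(−0.337×0.6480) = 0.8038; e^(−k_r t) = e^(−2.03×0.6480) = 0.2684.
D = 7.186 × (0.8038 − 0.2684) + 2.81 × 0.2684 = 3.848 + 0.7541 = 4.602 mg/L.
DO = C_s − D = 9.91 − 4.602 = 5.308 mg/L.

DO ≈ 5.31 mg/L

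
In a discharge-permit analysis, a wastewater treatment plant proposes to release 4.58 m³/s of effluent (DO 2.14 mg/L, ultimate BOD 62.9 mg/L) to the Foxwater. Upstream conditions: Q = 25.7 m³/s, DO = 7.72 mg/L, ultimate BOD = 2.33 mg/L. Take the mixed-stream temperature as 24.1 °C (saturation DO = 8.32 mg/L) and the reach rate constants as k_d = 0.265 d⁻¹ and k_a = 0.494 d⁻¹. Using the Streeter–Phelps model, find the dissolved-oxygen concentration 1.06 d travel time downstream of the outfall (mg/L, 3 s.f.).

Mixed DO = (25.7×7.72 + 4.58×2.14)/(25.7+4.58) = 208.2/30.28 = 6.876 mg/L.
Mixed L₀ = (25.7×2.33 + 4.58×62.9)/(30.28) = 348.0/30.28 = 11.49 mg/L.
Initial deficit D₀ = C_s − DO₀ = 8.32 − 6.876 = 1.444 mg/L.
D(1.06) = [0.265×11.49/(0.494−0.265)](e^(−0.265×1.06) − e^(−0.494×1.06)) + 1.444 e^(−0.494×1.06)
= 13.30 × (0.7551 − 0.5924) + 1.444 × 0.5924 = 3.020 mg/L.
DO = 8.32 − 3.020 = 5.300 mg/L.

DO ≈ 5.30 mg/L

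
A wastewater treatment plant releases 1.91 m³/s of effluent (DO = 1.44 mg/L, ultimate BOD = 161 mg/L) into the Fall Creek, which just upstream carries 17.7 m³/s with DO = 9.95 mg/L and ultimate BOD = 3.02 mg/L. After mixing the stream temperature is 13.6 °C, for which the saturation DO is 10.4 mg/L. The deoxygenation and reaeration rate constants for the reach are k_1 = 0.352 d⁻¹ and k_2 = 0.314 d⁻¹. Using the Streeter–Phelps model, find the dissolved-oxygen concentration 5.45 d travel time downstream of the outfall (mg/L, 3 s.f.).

Mixed DO = (17.7×9.95 + 1.91×1.44)/(17.7+1.91) = 178.9/19.61 = 9.121 mg/L.
Mixed L₀ = (17.7×3.02 + 1.91×161)/(19.61) = 361.0/19.61 = 18.41 mg/L.
Initial deficit D₀ = C_s − DO₀ = 10.4 − 9.121 = 1.279 mg/L.
D(5.45) = [0.352×18.41/(0.314−0.352)](e^(−0.352×5.45) − e^(−0.314×5.45)) + 1.279 e^(−0.314×5.45)
= -170.5 × (0.1468 − 0.1806) + 1.279 × 0.1806 = 5.992 mg/L.
DO = 10.4 − 5.992 = 4.408 mg/L.

DO ≈ 4.41 mg/L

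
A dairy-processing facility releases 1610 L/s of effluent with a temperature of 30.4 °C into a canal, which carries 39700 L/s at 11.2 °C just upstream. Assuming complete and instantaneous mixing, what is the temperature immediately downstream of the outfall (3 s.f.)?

Flow-weighted mixing: C = (Q_r C_r + Q_w C_w)/(Q_r + Q_w)
= (39700×11.2 + 1610×30.4)/(39700 + 1610) = 493600/41310 = 11.95 °C.

11.9 °C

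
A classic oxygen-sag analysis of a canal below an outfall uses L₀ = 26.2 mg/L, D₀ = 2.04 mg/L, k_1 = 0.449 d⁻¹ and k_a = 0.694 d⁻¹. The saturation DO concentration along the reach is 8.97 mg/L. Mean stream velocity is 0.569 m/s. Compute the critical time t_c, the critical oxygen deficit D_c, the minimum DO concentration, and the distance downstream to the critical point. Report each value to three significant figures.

At the critical point dD/dt = 0, so k_1 L₀ e^(−k_1 t) = k_a D. Substituting D(t) from the Streeter–Phelps equation and solving for t gives
t_c = ln[(k_a/k_1)(1 − D₀(k_a−k_1)/(k_1 L₀))] / (k_a−k_1).
Here k_a−k_1 = 0.2450 d⁻¹ and 1 − D₀(k_a−k_1)/(k_1 L₀) = 1 − 2.04×0.2450/(0.449×26.2) = 0.9575, so
t_c = ln(1.546 × 0.9575) / 0.2450 = 0.3920 / 0.2450 = 1.600 d.
D_c = (k_1/k_a) L₀ e^(−k_1 t_c) = (0.449/0.694) × 26.2 × e^(−0.449×1.600) = 0.6470 × 26.2 × 0.4875 = 8.264 mg/L.
Minimum DO = C_s − D_c = 8.97 − 8.264 = 0.7065 mg/L.
x_c = v t_c = 0.569 m/s × 1.600 d × 86400 s/d = 78670 m ≈ 78.7 km.

t_c ≈ 1.60 d; D_c ≈ 8.26 mg/L; min DO ≈ 0.706 mg/L; x_c ≈ 78.7 km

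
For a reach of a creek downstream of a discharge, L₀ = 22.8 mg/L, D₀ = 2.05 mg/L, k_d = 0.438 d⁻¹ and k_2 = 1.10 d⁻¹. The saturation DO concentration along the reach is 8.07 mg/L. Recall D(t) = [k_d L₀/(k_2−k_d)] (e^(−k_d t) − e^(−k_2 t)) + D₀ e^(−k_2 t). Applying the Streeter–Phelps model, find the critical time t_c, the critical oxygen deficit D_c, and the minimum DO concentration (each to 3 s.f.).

With k_2/k_d = 2.511 and 1 − D₀(k_2−k_d)/(k_d L₀) = 0.8641,
t_c = ln(2.511 × 0.8641) / (1.10 − 0.438) = ln(2.170) / 0.6620 = 0.7748/0.6620 = 1.170 d.
L(t_c) = L₀ e^(−k_d t_c) = 22.8 × 0.5989 = 13.66 mg/L, and at the critical point k_2 D_c = k_d L, so D_c = (0.438/1.10) × 13.66 = 5.437 mg/L.
Minimum DO = C_s − D_c = 8.07 − 5.437 = 2.633 mg/L.

t_c ≈ 1.17 d; D_c ≈ 5.44 mg/L; min DO ≈ 2.63 mg/L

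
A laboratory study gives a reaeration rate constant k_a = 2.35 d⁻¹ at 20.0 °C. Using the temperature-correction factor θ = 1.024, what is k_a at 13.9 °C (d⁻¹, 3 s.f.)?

k_a ≈ 2.03 d⁻¹

k_a(T₂) = k_a(T₁) · θ^(T₂−T₁) = 2.35 × 1.024^(13.9−20.0)
= 2.35 × 1.024^-6.10 = 2.35 × 0.8653 = 2.033 d⁻¹.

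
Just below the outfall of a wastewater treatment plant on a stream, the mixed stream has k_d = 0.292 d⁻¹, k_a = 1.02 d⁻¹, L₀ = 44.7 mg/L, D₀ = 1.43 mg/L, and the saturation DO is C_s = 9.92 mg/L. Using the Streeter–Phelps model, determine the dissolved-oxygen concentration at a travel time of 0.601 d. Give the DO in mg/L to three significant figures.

DO ≈ 3.81 mg/L

k_d L₀/(k_a−k_d) = 0.292×44.7/(1.02−0.292) = 13.05/0.7280 = 17.93 mg/L.
e^(−k_d t) = e^(−0.292×0.6010) = 0.8390; e^(−k_a t) = e^(−1.02×0.6010) = 0.5417.
D = 17.93 × (0.8390 − 0.5417) + 1.43 × 0.5417 = 5.331 + 0.7746 = 6.106 mg/L.
DO = C_s − D = 9.92 − 6.106 = 3.814 mg/L.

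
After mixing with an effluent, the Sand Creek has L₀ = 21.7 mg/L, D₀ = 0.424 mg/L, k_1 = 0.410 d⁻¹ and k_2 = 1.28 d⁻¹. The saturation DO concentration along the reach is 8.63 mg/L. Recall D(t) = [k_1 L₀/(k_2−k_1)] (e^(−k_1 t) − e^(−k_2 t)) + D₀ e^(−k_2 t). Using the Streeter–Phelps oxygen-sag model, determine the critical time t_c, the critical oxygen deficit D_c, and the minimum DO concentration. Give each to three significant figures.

At the critical point dD/dt = 0, so k_1 L₀ e^(−k_1 t) = k_2 D. Substituting D(t) from the Streeter–Phelps equation and solving for t gives
t_c = ln[(k_2/k_1)(1 − D₀(k_2−k_1)/(k_1 L₀))] / (k_2−k_1).
Here k_2−k_1 = 0.8700 d⁻¹ and 1 − D₀(k_2−k_1)/(k_1 L₀) = 1 − 0.424×0.8700/(0.410×21.7) = 0.9585, so
t_c = ln(3.122 × 0.9585) / 0.8700 = 1.096 / 0.8700 = 1.260 d.
L(t_c) = L₀ e^(−k_1 t_c) = 21.7 × 0.5966 = 12.95 mg/L, and at the critical point k_2 D_c = k_1 L, so D_c = (0.410/1.28) × 12.95 = 4.147 mg/L.
Minimum DO = C_s − D_c = 8.63 − 4.147 = 4.483 mg/L.

t_c ≈ 1.26 d; D_c ≈ 4.15 mg/L; min DO ≈ 4.48 mg/L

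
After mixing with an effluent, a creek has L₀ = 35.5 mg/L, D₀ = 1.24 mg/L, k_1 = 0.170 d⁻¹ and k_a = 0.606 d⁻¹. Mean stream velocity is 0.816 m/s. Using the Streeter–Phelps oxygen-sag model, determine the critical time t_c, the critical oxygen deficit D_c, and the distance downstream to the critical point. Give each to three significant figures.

At the critical point dD/dt = 0, so k_1 L₀ e^(−k_1 t) = k_a D. Substituting D(t) from the Streeter–Phelps equation and solving for t gives
t_c = ln[(k_a/k_1)(1 − D₀(k_a−k_1)/(k_1 L₀))] / (k_a−k_1).
Here k_a−k_1 = 0.4360 d⁻¹ and 1 − D₀(k_a−k_1)/(k_1 L₀) = 1 − 1.24×0.4360/(0.170×35.5) = 0.9104, so
t_c = ln(3.565 × 0.9104) / 0.4360 = 1.177 / 0.4360 = 2.700 d.
L(t_c) = L₀ e^(−k_1 t_c) = 35.5 × 0.6319 = 22.43 mg/L, and at the critical point k_a D_c = k_1 L, so D_c = (0.170/0.606) × 22.43 = 6.293 mg/L.
x_c = v t_c = 0.816 m/s × 2.700 d × 86400 s/d = 190400 m ≈ 190 km.

t_c ≈ 2.70 d; D_c ≈ 6.29 mg/L; x_c ≈ 190 km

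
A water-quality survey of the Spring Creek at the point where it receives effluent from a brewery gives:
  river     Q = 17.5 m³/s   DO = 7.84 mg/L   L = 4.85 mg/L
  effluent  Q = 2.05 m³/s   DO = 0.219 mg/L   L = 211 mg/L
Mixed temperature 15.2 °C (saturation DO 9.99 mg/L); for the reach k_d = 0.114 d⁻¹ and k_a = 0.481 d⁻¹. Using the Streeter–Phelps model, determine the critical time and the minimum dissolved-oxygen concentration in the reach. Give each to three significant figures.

t_c ≈ 2.71 d; minimum DO ≈ 5.39 mg/L

Mixed DO = (17.5×7.84 + 2.05×0.219)/(17.5+2.05) = 137.6/19.55 = 7.041 mg/L.
Mixed L₀ = (17.5×4.85 + 2.05×211)/(19.55) = 517.4/19.55 = 26.47 mg/L.
Initial deficit D₀ = C_s − DO₀ = 9.99 − 7.041 = 2.949 mg/L.
t_c = (1/0.3670) ln[(0.481/0.114)(1 − 2.949×0.3670/(0.114×26.47))] = 2.725 × ln(2.706) = 2.712 d.
D_c = (0.114/0.481) × 26.47 × e^(−0.114×2.712) = 0.2370 × 26.47 × 0.7340 = 4.604 mg/L.
Minimum DO = 9.99 − 4.604 = 5.386 mg/L.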